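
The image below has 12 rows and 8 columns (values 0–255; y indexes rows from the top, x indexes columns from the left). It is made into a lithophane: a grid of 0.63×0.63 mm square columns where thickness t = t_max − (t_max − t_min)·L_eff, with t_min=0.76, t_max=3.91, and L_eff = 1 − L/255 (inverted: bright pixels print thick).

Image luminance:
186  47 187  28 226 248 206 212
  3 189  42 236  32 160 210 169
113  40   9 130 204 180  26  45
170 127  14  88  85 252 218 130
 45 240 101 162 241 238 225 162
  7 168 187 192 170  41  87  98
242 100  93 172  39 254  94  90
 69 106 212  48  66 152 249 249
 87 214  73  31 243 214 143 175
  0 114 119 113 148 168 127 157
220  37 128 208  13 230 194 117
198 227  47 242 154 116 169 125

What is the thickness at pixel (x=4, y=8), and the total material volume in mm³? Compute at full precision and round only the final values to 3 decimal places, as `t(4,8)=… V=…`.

t(4,8)=3.762 V=94.470

span = t_max - t_min = 3.91 - 0.76 = 3.150
L(4,8) = 243, L_eff = 1 - 243/255 = 0.047059 (inverted)
t(4,8) = 3.91 - 3.150·0.047059 = 3.762
Σt over all 12·8 pixels = 238.02
V = pitch²·Σt = 0.63²·238.02 = 94.470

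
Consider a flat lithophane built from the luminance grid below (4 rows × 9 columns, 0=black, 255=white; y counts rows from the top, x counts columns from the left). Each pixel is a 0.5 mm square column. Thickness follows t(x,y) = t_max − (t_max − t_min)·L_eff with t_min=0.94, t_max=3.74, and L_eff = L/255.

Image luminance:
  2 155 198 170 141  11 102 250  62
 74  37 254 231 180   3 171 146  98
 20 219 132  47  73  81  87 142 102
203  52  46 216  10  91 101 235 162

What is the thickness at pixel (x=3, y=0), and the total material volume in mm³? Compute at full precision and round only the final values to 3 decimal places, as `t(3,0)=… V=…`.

span = t_max - t_min = 3.74 - 0.94 = 2.800
L(3,0) = 170, L_eff = 170/255 = 0.666667
t(3,0) = 3.74 - 2.800·0.666667 = 1.873
Σt over all 4·9 pixels = 22282/255 ≈ 87.3803922
V = pitch²·Σt = 0.5²·22282/255 = 21.845

t(3,0)=1.873 V=21.845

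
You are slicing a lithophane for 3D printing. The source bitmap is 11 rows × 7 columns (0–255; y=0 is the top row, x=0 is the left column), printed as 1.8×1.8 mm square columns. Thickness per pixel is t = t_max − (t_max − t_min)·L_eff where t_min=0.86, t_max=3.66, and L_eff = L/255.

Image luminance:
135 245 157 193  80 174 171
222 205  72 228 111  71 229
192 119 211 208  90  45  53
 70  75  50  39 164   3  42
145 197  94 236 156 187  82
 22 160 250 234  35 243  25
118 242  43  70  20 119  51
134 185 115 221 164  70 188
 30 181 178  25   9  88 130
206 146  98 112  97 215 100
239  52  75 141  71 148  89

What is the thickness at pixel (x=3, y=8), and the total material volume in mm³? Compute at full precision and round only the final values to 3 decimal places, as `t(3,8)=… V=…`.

t(3,8)=3.385 V=561.246

span = t_max - t_min = 3.66 - 0.86 = 2.800
L(3,8) = 25, L_eff = 25/255 = 0.098039
t(3,8) = 3.66 - 2.800·0.098039 = 3.385
Σt over all 11·7 pixels = 441721/2550 ≈ 173.2239216
V = pitch²·Σt = 1.8²·441721/2550 = 561.246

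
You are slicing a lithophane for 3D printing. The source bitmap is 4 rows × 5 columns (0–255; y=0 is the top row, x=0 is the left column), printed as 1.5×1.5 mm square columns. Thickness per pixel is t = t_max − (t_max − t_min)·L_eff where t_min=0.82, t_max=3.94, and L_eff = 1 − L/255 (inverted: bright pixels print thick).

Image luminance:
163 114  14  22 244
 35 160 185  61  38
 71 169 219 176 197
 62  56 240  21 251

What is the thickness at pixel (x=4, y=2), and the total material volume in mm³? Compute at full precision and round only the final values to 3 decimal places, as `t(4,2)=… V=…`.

span = t_max - t_min = 3.94 - 0.82 = 3.120
L(4,2) = 197, L_eff = 1 - 197/255 = 0.227451 (inverted)
t(4,2) = 3.94 - 3.120·0.227451 = 3.230
Σt over all 4·5 pixels = 99798/2125 ≈ 46.9637647
V = pitch²·Σt = 1.5²·99798/2125 = 105.668

t(4,2)=3.230 V=105.668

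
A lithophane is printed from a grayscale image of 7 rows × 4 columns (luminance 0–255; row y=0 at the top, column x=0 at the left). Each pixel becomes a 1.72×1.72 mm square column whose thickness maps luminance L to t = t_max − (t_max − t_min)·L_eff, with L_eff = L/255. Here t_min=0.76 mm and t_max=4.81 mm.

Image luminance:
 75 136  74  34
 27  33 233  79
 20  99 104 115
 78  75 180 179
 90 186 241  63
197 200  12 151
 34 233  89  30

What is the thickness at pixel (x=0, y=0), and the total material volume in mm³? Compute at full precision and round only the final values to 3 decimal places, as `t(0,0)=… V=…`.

t(0,0)=3.619 V=254.330

span = t_max - t_min = 4.81 - 0.76 = 4.050
L(0,0) = 75, L_eff = 75/255 = 0.294118
t(0,0) = 4.81 - 4.050·0.294118 = 3.619
Σt over all 7·4 pixels = 146147/1700 ≈ 85.9688235
V = pitch²·Σt = 1.72²·146147/1700 = 254.330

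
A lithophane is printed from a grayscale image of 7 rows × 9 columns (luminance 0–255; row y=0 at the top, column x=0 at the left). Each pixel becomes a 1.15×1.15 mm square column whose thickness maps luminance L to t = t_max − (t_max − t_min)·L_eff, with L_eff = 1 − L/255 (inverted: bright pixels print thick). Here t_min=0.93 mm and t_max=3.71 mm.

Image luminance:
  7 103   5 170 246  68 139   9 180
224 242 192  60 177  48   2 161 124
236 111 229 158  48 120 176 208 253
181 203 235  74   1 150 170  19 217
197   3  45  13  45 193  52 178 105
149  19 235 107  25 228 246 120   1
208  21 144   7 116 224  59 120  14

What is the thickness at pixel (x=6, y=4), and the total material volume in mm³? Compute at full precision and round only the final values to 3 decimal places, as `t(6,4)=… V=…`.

span = t_max - t_min = 3.71 - 0.93 = 2.780
L(6,4) = 52, L_eff = 1 - 52/255 = 0.796078 (inverted)
t(6,4) = 3.71 - 2.780·0.796078 = 1.497
Σt over all 7·9 pixels = 43153/300 ≈ 143.8433333
V = pitch²·Σt = 1.15²·43153/300 = 190.233

t(6,4)=1.497 V=190.233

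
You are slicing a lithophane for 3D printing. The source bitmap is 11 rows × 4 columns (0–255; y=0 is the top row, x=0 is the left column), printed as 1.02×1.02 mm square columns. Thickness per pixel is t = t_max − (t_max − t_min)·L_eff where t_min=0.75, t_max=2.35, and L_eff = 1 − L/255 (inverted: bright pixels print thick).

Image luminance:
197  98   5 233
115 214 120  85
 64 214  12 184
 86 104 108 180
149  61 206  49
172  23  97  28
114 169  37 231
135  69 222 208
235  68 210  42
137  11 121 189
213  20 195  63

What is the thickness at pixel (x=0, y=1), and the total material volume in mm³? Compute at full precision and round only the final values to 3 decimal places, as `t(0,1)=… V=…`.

span = t_max - t_min = 2.35 - 0.75 = 1.600
L(0,1) = 115, L_eff = 1 - 115/255 = 0.549020 (inverted)
t(0,1) = 2.35 - 1.600·0.549020 = 1.472
Σt over all 11·4 pixels = 28673/425 ≈ 67.4658824
V = pitch²·Σt = 1.02²·28673/425 = 70.192

t(0,1)=1.472 V=70.192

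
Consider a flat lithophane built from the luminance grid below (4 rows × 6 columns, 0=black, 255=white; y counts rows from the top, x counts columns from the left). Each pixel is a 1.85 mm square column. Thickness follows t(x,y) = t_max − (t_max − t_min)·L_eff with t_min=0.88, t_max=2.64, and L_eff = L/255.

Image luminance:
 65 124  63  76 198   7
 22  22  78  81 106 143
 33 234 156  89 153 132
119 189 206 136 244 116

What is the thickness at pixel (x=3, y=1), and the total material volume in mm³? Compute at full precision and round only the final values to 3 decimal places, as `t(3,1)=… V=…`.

span = t_max - t_min = 2.64 - 0.88 = 1.760
L(3,1) = 81, L_eff = 81/255 = 0.317647
t(3,1) = 2.64 - 1.760·0.317647 = 2.081
Σt over all 4·6 pixels = 281072/6375 ≈ 44.0897255
V = pitch²·Σt = 1.85²·281072/6375 = 150.897

t(3,1)=2.081 V=150.897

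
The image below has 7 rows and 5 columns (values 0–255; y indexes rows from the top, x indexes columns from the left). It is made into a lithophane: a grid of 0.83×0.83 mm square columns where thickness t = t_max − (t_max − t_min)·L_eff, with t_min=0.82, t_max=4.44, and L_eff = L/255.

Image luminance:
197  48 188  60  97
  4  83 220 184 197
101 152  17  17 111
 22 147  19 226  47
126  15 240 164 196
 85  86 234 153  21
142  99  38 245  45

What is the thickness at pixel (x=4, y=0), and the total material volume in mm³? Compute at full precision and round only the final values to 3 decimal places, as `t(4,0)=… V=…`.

t(4,0)=3.063 V=67.682

span = t_max - t_min = 4.44 - 0.82 = 3.620
L(4,0) = 97, L_eff = 97/255 = 0.380392
t(4,0) = 4.44 - 3.620·0.380392 = 3.063
Σt over all 7·5 pixels = 208774/2125 ≈ 98.2465882
V = pitch²·Σt = 0.83²·208774/2125 = 67.682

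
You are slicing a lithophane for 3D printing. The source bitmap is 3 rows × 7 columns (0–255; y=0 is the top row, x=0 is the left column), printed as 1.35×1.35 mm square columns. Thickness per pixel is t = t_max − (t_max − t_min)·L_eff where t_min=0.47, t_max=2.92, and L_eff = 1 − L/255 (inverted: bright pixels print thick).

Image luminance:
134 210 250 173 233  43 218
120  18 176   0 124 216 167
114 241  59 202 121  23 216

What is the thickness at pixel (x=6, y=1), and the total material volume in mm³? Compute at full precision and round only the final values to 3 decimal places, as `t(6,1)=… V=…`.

t(6,1)=2.075 V=71.535

span = t_max - t_min = 2.92 - 0.47 = 2.450
L(6,1) = 167, L_eff = 1 - 167/255 = 0.345098 (inverted)
t(6,1) = 2.92 - 2.450·0.345098 = 2.075
Σt over all 3·7 pixels = 200179/5100 ≈ 39.2507843
V = pitch²·Σt = 1.35²·200179/5100 = 71.535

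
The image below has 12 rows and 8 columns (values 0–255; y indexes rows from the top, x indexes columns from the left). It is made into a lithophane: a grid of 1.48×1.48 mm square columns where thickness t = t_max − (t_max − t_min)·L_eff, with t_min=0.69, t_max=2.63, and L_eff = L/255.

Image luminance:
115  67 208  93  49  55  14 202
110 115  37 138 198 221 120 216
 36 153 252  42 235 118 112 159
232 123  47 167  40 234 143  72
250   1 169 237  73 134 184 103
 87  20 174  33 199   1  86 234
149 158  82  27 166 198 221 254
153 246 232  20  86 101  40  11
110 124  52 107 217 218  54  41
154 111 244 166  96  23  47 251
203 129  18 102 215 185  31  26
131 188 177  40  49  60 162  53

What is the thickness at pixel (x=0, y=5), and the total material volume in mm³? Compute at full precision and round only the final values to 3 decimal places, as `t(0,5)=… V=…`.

span = t_max - t_min = 2.63 - 0.69 = 1.940
L(0,5) = 87, L_eff = 87/255 = 0.341176
t(0,5) = 2.63 - 1.940·0.341176 = 1.968
Σt over all 12·8 pixels = 160.912
V = pitch²·Σt = 1.48²·160.912 = 352.462

t(0,5)=1.968 V=352.462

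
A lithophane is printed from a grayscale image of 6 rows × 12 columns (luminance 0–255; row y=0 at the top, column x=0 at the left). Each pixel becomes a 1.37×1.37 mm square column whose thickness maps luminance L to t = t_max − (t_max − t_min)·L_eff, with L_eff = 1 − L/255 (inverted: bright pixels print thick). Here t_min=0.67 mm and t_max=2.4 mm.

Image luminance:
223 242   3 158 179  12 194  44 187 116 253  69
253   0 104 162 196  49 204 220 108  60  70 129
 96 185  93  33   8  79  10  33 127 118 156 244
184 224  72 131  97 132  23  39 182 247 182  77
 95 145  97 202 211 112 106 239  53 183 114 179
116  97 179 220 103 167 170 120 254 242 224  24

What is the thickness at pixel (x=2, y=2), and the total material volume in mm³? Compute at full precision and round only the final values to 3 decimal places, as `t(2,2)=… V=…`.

t(2,2)=1.301 V=213.534

span = t_max - t_min = 2.4 - 0.67 = 1.730
L(2,2) = 93, L_eff = 1 - 93/255 = 0.635294 (inverted)
t(2,2) = 2.4 - 1.730·0.635294 = 1.301
Σt over all 6·12 pixels = 2901127/25500 ≈ 113.7696863
V = pitch²·Σt = 1.37²·2901127/25500 = 213.534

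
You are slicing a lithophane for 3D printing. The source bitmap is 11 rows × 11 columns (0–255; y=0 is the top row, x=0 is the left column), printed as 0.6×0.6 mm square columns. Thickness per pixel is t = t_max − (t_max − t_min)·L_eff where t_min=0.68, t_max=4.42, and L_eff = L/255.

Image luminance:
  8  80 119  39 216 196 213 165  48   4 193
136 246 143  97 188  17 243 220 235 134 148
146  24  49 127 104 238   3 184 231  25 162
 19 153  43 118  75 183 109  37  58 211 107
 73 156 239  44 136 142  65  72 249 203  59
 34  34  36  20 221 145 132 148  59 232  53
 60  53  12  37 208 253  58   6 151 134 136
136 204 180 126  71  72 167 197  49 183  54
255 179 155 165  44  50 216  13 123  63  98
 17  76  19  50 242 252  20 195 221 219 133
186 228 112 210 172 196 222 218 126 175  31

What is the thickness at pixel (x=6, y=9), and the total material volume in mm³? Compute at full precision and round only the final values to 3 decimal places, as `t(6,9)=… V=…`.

span = t_max - t_min = 4.42 - 0.68 = 3.740
L(6,9) = 20, L_eff = 20/255 = 0.078431
t(6,9) = 4.42 - 3.740·0.078431 = 4.127
Σt over all 11·11 pixels = 233101/750 ≈ 310.8013333
V = pitch²·Σt = 0.6²·233101/750 = 111.888

t(6,9)=4.127 V=111.888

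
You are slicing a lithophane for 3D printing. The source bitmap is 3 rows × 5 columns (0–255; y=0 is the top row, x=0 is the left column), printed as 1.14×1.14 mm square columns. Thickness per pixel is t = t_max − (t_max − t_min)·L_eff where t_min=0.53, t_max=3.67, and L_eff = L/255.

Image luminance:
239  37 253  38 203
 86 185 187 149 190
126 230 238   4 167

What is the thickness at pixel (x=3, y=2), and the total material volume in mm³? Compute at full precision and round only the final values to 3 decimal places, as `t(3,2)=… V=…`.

span = t_max - t_min = 3.67 - 0.53 = 3.140
L(3,2) = 4, L_eff = 4/255 = 0.015686
t(3,2) = 3.67 - 3.140·0.015686 = 3.621
Σt over all 3·5 pixels = 671527/25500 ≈ 26.3343922
V = pitch²·Σt = 1.14²·671527/25500 = 34.224

t(3,2)=3.621 V=34.224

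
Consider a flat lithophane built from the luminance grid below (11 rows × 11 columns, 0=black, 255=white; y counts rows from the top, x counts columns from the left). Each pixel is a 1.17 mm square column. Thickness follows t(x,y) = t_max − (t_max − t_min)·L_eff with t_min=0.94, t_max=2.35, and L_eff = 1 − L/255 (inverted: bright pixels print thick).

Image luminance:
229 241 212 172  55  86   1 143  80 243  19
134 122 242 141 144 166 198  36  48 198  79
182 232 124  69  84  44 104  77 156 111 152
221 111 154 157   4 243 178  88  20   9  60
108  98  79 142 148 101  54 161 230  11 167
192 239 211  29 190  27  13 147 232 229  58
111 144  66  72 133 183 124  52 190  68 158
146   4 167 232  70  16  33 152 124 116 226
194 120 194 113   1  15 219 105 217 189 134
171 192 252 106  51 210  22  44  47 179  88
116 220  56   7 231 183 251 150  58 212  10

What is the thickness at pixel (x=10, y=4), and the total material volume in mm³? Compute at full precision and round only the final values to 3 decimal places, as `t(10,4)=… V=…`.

t(10,4)=1.863 V=272.106

span = t_max - t_min = 2.35 - 0.94 = 1.410
L(10,4) = 167, L_eff = 1 - 167/255 = 0.345098 (inverted)
t(10,4) = 2.35 - 1.410·0.345098 = 1.863
Σt over all 11·11 pixels = 1689603/8500 ≈ 198.7768235
V = pitch²·Σt = 1.17²·1689603/8500 = 272.106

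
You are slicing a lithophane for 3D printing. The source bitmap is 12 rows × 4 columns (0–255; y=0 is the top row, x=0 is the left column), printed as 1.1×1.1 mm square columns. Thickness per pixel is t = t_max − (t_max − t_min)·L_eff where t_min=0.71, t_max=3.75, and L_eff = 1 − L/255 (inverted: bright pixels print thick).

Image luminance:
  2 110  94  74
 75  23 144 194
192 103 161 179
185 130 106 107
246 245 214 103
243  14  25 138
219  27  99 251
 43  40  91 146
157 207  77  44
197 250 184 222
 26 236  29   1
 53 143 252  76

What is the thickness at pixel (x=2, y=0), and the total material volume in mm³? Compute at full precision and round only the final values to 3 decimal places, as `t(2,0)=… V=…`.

span = t_max - t_min = 3.75 - 0.71 = 3.040
L(2,0) = 94, L_eff = 1 - 94/255 = 0.631373 (inverted)
t(2,0) = 3.75 - 3.040·0.631373 = 1.831
Σt over all 12·4 pixels = 228904/2125 ≈ 107.7195294
V = pitch²·Σt = 1.1²·228904/2125 = 130.341

t(2,0)=1.831 V=130.341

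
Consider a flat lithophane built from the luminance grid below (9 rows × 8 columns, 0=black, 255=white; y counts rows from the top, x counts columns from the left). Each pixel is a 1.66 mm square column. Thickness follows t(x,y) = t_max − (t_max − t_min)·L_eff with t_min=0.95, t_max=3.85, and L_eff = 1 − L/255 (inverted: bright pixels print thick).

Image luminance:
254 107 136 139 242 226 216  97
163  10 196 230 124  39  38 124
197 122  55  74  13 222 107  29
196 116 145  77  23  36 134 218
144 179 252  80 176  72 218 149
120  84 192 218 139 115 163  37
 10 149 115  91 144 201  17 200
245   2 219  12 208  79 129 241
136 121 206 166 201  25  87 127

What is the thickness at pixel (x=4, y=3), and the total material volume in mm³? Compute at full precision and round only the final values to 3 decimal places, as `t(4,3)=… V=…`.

t(4,3)=1.212 V=488.515

span = t_max - t_min = 3.85 - 0.95 = 2.900
L(4,3) = 23, L_eff = 1 - 23/255 = 0.909804 (inverted)
t(4,3) = 3.85 - 2.900·0.909804 = 1.212
Σt over all 9·8 pixels = 226033/1275 ≈ 177.2807843
V = pitch²·Σt = 1.66²·226033/1275 = 488.515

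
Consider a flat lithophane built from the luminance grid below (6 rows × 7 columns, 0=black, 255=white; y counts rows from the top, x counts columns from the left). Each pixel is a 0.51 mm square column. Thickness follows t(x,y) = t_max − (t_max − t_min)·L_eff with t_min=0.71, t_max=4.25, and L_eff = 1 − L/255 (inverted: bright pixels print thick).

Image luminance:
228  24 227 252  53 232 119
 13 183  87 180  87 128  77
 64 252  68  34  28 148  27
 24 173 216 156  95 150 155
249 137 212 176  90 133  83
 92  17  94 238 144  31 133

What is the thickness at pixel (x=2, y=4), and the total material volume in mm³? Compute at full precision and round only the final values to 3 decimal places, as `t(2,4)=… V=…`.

span = t_max - t_min = 4.25 - 0.71 = 3.540
L(2,4) = 212, L_eff = 1 - 212/255 = 0.168627 (inverted)
t(2,4) = 4.25 - 3.540·0.168627 = 3.653
Σt over all 6·7 pixels = 219983/2125 ≈ 103.5214118
V = pitch²·Σt = 0.51²·219983/2125 = 26.926

t(2,4)=3.653 V=26.926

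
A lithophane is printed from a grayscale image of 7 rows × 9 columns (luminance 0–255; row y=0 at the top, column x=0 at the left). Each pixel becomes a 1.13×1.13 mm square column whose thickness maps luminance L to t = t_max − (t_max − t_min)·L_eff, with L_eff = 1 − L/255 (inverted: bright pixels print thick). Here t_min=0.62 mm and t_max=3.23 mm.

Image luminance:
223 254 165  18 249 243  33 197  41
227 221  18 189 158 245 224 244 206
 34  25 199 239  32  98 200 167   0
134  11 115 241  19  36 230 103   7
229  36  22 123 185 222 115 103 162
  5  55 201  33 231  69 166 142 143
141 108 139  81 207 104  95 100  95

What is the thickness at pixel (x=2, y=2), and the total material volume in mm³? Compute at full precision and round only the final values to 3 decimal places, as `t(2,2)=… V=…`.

t(2,2)=2.657 V=159.097

span = t_max - t_min = 3.23 - 0.62 = 2.610
L(2,2) = 199, L_eff = 1 - 199/255 = 0.219608 (inverted)
t(2,2) = 3.23 - 2.610·0.219608 = 2.657
Σt over all 7·9 pixels = 1059069/8500 ≈ 124.5963529
V = pitch²·Σt = 1.13²·1059069/8500 = 159.097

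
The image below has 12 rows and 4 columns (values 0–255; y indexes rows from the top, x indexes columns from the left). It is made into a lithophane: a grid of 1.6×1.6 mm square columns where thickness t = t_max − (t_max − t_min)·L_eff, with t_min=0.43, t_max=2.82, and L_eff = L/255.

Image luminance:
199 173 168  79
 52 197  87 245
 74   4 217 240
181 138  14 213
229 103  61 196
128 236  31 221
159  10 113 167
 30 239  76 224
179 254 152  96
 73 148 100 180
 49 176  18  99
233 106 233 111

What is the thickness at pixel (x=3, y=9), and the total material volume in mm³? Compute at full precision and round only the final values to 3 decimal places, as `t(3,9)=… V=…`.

t(3,9)=1.133 V=185.500

span = t_max - t_min = 2.82 - 0.43 = 2.390
L(3,9) = 180, L_eff = 180/255 = 0.705882
t(3,9) = 2.82 - 2.390·0.705882 = 1.133
Σt over all 12·4 pixels = 615917/8500 ≈ 72.4608235
V = pitch²·Σt = 1.6²·615917/8500 = 185.500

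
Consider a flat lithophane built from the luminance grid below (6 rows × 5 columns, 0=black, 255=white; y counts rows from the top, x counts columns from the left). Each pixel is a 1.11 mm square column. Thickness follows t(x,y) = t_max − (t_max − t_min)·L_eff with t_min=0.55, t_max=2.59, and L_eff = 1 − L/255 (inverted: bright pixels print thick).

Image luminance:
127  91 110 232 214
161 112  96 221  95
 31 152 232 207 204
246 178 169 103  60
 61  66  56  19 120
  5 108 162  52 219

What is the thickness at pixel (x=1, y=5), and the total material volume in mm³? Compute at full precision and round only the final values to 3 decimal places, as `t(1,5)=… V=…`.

t(1,5)=1.414 V=58.860

span = t_max - t_min = 2.59 - 0.55 = 2.040
L(1,5) = 108, L_eff = 1 - 108/255 = 0.576471 (inverted)
t(1,5) = 2.59 - 2.040·0.576471 = 1.414
Σt over all 6·5 pixels = 47.772
V = pitch²·Σt = 1.11²·47.772 = 58.860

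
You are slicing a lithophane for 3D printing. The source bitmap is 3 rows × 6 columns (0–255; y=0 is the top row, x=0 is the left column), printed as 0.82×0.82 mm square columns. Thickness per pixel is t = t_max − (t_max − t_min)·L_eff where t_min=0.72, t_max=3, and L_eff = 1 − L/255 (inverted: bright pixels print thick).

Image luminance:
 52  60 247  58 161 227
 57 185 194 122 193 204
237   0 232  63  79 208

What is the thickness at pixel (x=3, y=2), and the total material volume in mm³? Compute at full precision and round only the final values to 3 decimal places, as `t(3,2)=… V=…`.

span = t_max - t_min = 3 - 0.72 = 2.280
L(3,2) = 63, L_eff = 1 - 63/255 = 0.752941 (inverted)
t(3,2) = 3 - 2.280·0.752941 = 1.283
Σt over all 3·6 pixels = 76541/2125 ≈ 36.0192941
V = pitch²·Σt = 0.82²·76541/2125 = 24.219

t(3,2)=1.283 V=24.219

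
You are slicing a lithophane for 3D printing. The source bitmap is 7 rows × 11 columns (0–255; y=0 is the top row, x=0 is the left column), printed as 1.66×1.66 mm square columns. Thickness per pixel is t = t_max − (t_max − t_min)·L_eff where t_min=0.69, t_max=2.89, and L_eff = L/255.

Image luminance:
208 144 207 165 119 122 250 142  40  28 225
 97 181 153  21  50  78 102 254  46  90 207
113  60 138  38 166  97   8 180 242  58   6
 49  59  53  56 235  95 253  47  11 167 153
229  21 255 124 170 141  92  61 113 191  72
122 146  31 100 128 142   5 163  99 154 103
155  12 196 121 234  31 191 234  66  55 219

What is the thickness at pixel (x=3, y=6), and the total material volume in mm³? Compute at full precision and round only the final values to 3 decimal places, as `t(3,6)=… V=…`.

span = t_max - t_min = 2.89 - 0.69 = 2.200
L(3,6) = 121, L_eff = 121/255 = 0.474510
t(3,6) = 2.89 - 2.200·0.474510 = 1.846
Σt over all 7·11 pixels = 721787/5100 ≈ 141.5268627
V = pitch²·Σt = 1.66²·721787/5100 = 389.991

t(3,6)=1.846 V=389.991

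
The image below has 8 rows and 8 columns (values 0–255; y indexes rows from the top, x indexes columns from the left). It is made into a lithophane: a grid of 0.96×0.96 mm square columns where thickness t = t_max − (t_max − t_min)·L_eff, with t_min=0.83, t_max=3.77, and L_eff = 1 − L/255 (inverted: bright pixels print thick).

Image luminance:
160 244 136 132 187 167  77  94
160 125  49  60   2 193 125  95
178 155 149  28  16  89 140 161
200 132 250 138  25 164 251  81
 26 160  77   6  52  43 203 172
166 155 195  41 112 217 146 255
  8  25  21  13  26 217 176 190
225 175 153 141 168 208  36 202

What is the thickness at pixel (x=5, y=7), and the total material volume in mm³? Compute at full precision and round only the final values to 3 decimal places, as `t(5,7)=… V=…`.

t(5,7)=3.228 V=135.798

span = t_max - t_min = 3.77 - 0.83 = 2.940
L(5,7) = 208, L_eff = 1 - 208/255 = 0.184314 (inverted)
t(5,7) = 3.77 - 2.940·0.184314 = 3.228
Σt over all 8·8 pixels = 626237/4250 ≈ 147.3498824
V = pitch²·Σt = 0.96²·626237/4250 = 135.798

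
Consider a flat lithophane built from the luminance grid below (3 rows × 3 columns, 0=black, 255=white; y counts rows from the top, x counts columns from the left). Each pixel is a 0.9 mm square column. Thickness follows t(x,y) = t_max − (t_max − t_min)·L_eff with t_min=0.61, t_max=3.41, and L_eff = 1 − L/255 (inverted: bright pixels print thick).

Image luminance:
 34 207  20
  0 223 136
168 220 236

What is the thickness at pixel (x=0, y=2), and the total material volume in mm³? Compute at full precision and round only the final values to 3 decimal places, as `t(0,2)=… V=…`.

span = t_max - t_min = 3.41 - 0.61 = 2.800
L(0,2) = 168, L_eff = 1 - 168/255 = 0.341176 (inverted)
t(0,2) = 3.41 - 2.800·0.341176 = 2.455
Σt over all 3·3 pixels = 97663/5100 ≈ 19.1496078
V = pitch²·Σt = 0.9²·97663/5100 = 15.511

t(0,2)=2.455 V=15.511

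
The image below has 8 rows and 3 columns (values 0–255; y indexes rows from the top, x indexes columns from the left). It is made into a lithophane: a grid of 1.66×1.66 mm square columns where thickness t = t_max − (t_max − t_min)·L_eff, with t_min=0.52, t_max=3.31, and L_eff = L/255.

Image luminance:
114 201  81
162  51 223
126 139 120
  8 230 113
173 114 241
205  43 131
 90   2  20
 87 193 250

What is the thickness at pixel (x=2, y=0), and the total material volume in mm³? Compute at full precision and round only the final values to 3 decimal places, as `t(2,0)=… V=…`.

t(2,0)=2.424 V=124.929

span = t_max - t_min = 3.31 - 0.52 = 2.790
L(2,0) = 81, L_eff = 81/255 = 0.317647
t(2,0) = 3.31 - 2.790·0.317647 = 2.424
Σt over all 8·3 pixels = 385359/8500 ≈ 45.3363529
V = pitch²·Σt = 1.66²·385359/8500 = 124.929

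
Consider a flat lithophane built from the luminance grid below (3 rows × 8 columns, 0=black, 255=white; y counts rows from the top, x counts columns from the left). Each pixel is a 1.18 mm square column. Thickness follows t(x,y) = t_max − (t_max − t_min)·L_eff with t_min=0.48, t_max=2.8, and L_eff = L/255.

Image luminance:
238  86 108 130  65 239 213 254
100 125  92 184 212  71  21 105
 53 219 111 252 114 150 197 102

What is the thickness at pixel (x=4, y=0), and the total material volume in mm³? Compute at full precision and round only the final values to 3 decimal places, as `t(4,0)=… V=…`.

span = t_max - t_min = 2.8 - 0.48 = 2.320
L(4,0) = 65, L_eff = 65/255 = 0.254902
t(4,0) = 2.8 - 2.320·0.254902 = 2.209
Σt over all 3·8 pixels = 76274/2125 ≈ 35.8936471
V = pitch²·Σt = 1.18²·76274/2125 = 49.978

t(4,0)=2.209 V=49.978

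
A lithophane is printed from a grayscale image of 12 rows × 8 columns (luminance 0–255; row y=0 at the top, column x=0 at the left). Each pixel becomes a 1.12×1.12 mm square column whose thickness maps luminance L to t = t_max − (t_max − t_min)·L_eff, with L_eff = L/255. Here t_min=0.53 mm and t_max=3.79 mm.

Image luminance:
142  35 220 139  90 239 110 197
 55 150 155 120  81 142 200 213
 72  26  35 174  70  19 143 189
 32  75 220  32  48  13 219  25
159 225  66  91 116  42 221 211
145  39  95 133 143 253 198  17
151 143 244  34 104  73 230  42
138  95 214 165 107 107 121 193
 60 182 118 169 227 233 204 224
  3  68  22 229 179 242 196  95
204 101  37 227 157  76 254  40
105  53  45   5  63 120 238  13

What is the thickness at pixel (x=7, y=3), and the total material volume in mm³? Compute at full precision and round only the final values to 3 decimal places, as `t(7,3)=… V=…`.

t(7,3)=3.470 V=261.010

span = t_max - t_min = 3.79 - 0.53 = 3.260
L(7,3) = 25, L_eff = 25/255 = 0.098039
t(7,3) = 3.79 - 3.260·0.098039 = 3.470
Σt over all 12·8 pixels = 1326484/6375 ≈ 208.0759216
V = pitch²·Σt = 1.12²·1326484/6375 = 261.010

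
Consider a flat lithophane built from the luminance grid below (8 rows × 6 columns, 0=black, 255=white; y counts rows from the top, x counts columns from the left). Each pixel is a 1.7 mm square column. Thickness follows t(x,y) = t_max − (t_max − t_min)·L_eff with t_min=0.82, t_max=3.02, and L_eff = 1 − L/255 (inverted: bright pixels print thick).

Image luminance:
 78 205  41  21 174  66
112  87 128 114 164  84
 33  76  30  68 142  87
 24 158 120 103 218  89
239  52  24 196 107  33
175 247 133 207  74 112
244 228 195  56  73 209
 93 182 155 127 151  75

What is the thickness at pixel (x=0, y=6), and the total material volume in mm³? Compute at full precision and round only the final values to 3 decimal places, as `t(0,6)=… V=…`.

t(0,6)=2.925 V=258.588

span = t_max - t_min = 3.02 - 0.82 = 2.200
L(0,6) = 244, L_eff = 1 - 244/255 = 0.043137 (inverted)
t(0,6) = 3.02 - 2.200·0.043137 = 2.925
Σt over all 8·6 pixels = 114083/1275 ≈ 89.4768627
V = pitch²·Σt = 1.7²·114083/1275 = 258.588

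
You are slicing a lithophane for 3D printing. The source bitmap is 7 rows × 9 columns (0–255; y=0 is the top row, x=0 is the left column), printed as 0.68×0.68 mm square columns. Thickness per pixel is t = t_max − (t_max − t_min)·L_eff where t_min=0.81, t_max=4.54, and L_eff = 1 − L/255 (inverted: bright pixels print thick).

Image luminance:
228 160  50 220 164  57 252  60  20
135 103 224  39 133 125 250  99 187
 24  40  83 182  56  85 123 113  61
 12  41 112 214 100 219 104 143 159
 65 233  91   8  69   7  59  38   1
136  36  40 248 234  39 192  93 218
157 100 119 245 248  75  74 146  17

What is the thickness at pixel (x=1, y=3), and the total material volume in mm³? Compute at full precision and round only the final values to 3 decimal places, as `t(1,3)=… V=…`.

span = t_max - t_min = 4.54 - 0.81 = 3.730
L(1,3) = 41, L_eff = 1 - 41/255 = 0.839216 (inverted)
t(1,3) = 4.54 - 3.730·0.839216 = 1.410
Σt over all 7·9 pixels = 134947/850 ≈ 158.7611765
V = pitch²·Σt = 0.68²·134947/850 = 73.411

t(1,3)=1.410 V=73.411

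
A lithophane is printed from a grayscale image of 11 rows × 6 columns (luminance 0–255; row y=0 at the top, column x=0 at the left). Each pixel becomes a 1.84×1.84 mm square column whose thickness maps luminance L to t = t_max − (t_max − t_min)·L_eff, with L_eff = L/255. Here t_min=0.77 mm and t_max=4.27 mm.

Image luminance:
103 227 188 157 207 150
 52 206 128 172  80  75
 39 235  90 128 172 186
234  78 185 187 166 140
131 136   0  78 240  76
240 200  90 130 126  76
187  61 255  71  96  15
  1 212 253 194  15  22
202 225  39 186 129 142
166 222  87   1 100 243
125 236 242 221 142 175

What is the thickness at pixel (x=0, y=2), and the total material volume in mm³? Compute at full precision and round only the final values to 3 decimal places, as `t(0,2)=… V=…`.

t(0,2)=3.735 V=518.576

span = t_max - t_min = 4.27 - 0.77 = 3.500
L(0,2) = 39, L_eff = 39/255 = 0.152941
t(0,2) = 4.27 - 3.500·0.152941 = 3.735
Σt over all 11·6 pixels = 195293/1275 ≈ 153.1709804
V = pitch²·Σt = 1.84²·195293/1275 = 518.576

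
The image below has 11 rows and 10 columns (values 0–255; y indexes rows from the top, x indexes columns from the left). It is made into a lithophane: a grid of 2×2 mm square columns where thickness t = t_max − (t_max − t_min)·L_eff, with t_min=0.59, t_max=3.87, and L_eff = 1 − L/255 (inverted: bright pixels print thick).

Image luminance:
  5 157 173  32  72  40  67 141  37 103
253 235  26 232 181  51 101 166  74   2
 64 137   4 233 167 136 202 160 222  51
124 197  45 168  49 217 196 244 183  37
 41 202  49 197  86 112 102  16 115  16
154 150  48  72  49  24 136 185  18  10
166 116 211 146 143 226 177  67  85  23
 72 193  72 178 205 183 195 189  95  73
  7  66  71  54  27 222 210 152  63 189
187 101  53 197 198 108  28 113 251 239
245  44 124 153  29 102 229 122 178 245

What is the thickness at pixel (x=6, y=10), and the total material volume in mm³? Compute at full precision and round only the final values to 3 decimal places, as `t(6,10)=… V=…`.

span = t_max - t_min = 3.87 - 0.59 = 3.280
L(6,10) = 229, L_eff = 1 - 229/255 = 0.101961 (inverted)
t(6,10) = 3.87 - 3.280·0.101961 = 3.536
Σt over all 11·10 pixels = 3055907/12750 ≈ 239.6789804
V = pitch²·Σt = 2²·3055907/12750 = 958.716

t(6,10)=3.536 V=958.716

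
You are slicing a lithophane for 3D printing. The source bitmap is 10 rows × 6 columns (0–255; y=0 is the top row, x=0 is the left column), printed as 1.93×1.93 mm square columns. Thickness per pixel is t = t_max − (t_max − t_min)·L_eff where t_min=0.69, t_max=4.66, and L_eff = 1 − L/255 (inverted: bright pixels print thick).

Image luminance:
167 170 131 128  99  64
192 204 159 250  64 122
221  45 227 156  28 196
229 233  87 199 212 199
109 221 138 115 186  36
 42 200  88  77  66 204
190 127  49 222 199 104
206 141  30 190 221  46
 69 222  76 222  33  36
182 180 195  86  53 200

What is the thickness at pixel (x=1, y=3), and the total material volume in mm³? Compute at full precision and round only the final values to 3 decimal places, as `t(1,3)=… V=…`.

t(1,3)=4.317 V=649.633

span = t_max - t_min = 4.66 - 0.69 = 3.970
L(1,3) = 233, L_eff = 1 - 233/255 = 0.086275 (inverted)
t(1,3) = 4.66 - 3.970·0.086275 = 4.317
Σt over all 10·6 pixels = 4447271/25500 ≈ 174.4027843
V = pitch²·Σt = 1.93²·4447271/25500 = 649.633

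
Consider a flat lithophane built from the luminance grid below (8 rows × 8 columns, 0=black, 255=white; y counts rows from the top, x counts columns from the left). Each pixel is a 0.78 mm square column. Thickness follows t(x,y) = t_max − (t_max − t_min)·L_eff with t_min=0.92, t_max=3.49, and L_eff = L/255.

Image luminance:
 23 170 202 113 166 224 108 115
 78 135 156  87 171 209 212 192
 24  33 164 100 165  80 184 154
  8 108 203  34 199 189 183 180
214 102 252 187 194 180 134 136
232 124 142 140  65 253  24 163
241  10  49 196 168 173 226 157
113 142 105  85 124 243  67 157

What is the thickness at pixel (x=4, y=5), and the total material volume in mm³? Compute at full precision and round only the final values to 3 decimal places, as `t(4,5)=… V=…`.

span = t_max - t_min = 3.49 - 0.92 = 2.570
L(4,5) = 65, L_eff = 65/255 = 0.254902
t(4,5) = 3.49 - 2.570·0.254902 = 2.835
Σt over all 8·8 pixels = 3339761/25500 ≈ 130.9710196
V = pitch²·Σt = 0.78²·3339761/25500 = 79.683

t(4,5)=2.835 V=79.683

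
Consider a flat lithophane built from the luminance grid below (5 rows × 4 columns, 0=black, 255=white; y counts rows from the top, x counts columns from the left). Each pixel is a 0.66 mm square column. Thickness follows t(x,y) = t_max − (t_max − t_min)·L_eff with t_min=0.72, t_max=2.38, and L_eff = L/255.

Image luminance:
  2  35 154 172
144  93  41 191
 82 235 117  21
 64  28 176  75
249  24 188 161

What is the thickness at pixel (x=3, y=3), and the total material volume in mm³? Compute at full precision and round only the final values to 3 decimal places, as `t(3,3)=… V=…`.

t(3,3)=1.892 V=14.349

span = t_max - t_min = 2.38 - 0.72 = 1.660
L(3,3) = 75, L_eff = 75/255 = 0.294118
t(3,3) = 2.38 - 1.660·0.294118 = 1.892
Σt over all 5·4 pixels = 209992/6375 ≈ 32.9399216
V = pitch²·Σt = 0.66²·209992/6375 = 14.349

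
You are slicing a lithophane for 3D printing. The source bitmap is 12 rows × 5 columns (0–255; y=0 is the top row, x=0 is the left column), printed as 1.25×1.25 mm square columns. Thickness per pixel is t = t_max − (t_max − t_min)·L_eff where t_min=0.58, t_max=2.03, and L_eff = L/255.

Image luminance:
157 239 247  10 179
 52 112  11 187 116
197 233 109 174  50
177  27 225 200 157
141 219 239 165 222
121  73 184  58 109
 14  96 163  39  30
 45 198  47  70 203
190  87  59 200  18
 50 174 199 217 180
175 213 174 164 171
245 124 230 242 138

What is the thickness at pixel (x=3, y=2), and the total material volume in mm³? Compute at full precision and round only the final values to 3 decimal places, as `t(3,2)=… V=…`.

t(3,2)=1.041 V=114.392

span = t_max - t_min = 2.03 - 0.58 = 1.450
L(3,2) = 174, L_eff = 174/255 = 0.682353
t(3,2) = 2.03 - 1.450·0.682353 = 1.041
Σt over all 12·5 pixels = 14935/204 ≈ 73.2107843
V = pitch²·Σt = 1.25²·14935/204 = 114.392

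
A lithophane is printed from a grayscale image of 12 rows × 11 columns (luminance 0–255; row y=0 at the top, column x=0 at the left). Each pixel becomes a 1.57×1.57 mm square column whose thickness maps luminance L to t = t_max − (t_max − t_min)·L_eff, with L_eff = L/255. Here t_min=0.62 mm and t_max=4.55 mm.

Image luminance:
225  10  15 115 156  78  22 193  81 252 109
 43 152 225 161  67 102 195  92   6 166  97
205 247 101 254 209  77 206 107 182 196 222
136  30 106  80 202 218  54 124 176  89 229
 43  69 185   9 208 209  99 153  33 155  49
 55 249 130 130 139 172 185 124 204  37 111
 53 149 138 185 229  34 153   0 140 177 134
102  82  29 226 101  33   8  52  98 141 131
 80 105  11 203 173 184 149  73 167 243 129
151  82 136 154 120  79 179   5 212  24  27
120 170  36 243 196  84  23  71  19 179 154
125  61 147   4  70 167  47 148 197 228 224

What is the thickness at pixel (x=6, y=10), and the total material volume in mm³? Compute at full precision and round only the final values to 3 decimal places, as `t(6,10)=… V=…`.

span = t_max - t_min = 4.55 - 0.62 = 3.930
L(6,10) = 23, L_eff = 23/255 = 0.090196
t(6,10) = 4.55 - 3.930·0.090196 = 4.196
Σt over all 12·11 pixels = 1468263/4250 ≈ 345.4736471
V = pitch²·Σt = 1.57²·1468263/4250 = 851.558

t(6,10)=4.196 V=851.558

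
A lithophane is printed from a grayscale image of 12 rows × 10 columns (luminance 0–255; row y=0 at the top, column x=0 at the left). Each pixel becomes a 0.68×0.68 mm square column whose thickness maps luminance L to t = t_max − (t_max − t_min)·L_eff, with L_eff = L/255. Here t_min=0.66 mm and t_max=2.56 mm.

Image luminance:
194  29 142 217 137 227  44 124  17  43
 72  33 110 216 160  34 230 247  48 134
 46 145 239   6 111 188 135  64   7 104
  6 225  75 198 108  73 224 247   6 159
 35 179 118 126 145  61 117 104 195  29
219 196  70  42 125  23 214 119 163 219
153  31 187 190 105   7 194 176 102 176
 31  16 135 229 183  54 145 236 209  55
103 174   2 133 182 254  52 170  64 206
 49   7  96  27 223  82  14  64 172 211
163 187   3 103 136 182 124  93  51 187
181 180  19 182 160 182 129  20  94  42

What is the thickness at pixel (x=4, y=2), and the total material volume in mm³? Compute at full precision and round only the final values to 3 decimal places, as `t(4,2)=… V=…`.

span = t_max - t_min = 2.56 - 0.66 = 1.900
L(4,2) = 111, L_eff = 111/255 = 0.435294
t(4,2) = 2.56 - 1.900·0.435294 = 1.733
Σt over all 12·10 pixels = 3368/17 ≈ 198.1176471
V = pitch²·Σt = 0.68²·3368/17 = 91.610

t(4,2)=1.733 V=91.610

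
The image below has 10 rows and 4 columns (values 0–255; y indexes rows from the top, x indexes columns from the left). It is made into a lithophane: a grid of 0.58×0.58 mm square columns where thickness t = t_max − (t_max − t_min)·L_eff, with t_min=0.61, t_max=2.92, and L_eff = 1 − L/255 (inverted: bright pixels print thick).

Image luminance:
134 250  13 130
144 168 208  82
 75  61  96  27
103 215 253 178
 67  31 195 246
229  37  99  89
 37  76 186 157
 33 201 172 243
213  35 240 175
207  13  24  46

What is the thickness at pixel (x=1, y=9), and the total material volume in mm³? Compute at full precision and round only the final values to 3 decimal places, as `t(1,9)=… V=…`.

span = t_max - t_min = 2.92 - 0.61 = 2.310
L(1,9) = 13, L_eff = 1 - 13/255 = 0.949020 (inverted)
t(1,9) = 2.92 - 2.310·0.949020 = 0.728
Σt over all 10·4 pixels = 151719/2125 ≈ 71.3971765
V = pitch²·Σt = 0.58²·151719/2125 = 24.018

t(1,9)=0.728 V=24.018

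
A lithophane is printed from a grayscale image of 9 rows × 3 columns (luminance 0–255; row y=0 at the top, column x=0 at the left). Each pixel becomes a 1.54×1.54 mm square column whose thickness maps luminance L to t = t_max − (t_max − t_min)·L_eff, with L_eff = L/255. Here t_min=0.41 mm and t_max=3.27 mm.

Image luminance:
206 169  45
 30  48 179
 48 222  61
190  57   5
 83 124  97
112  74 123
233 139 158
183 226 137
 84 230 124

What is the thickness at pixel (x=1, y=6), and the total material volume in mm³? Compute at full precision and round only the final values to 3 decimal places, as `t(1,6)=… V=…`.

span = t_max - t_min = 3.27 - 0.41 = 2.860
L(1,6) = 139, L_eff = 139/255 = 0.545098
t(1,6) = 3.27 - 2.860·0.545098 = 1.711
Σt over all 9·3 pixels = 427571/8500 ≈ 50.3024706
V = pitch²·Σt = 1.54²·427571/8500 = 119.297

t(1,6)=1.711 V=119.297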